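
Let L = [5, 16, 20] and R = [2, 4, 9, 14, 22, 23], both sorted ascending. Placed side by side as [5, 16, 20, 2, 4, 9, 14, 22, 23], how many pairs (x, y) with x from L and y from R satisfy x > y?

10 cross-inversions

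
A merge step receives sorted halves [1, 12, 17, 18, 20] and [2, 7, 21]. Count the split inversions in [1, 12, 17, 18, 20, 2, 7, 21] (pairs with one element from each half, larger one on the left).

There are 8 cross-inversions.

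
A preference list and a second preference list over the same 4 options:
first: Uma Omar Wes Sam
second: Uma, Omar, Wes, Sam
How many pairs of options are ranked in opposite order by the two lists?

Pairs: 0

Assign each item its position (1..4) in the first ordering, then rewrite the second ordering as that position sequence:
positions: Uma→1, Omar→2, Wes→3, Sam→4
second ordering as positions: [1, 2, 3, 4]
Discordant pairs = inversions in this position sequence.
1: 0
2: 0
3: 0
4: 0
Total: 0 + 0 + 0 + 0 = 0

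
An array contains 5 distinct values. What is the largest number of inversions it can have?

10 inversions

A reversed (strictly descending) arrangement makes every pair an inversion, giving C(5, 2) inversions.
C(5, 2) = 5·4/2 = 10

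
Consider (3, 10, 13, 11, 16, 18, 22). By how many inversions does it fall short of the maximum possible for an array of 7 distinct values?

20 inversions short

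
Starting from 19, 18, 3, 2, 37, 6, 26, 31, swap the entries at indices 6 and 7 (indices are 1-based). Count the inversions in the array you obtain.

12 inversions

Positions 6 and 7 hold 6 and 26; after swapping, the array is [19, 18, 3, 2, 37, 26, 6, 31].
For each element, count later entries that are smaller:
19: 4
18: 3
3: 1
2: 0
37: 3
26: 1
6: 0
31: 0
Sum: 4 + 3 + 1 + 0 + 3 + 1 + 0 + 0 = 12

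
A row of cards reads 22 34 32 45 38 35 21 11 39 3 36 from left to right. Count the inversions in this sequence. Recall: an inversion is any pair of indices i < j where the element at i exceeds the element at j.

30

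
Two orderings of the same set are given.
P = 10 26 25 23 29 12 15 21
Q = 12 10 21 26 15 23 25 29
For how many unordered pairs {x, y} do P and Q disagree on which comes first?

14

Assign each item its position (1..8) in the first ordering, then rewrite the second ordering as that position sequence:
positions: 10→1, 26→2, 25→3, 23→4, 29→5, 12→6, 15→7, 21→8
second ordering as positions: [6, 1, 8, 2, 7, 4, 3, 5]
Discordant pairs = inversions in this position sequence.
6: 1, 2, 4, 3, 5 → 5
1: 0
8: 2, 7, 4, 3, 5 → 5
2: 0
7: 4, 3, 5 → 3
4: 3 → 1
3: 0
5: 0
Total: 5 + 0 + 5 + 0 + 3 + 1 + 0 + 0 = 14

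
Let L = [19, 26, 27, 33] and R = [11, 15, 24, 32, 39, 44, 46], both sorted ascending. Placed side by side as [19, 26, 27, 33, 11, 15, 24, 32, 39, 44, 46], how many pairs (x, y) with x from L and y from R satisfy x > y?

12 split inversions

Take each right-half value and tally the left-half values above it:
r = 11: 19, 26, 27, 33 → 4
r = 15: 19, 26, 27, 33 → 4
r = 24: 26, 27, 33 → 3
r = 32: 33 → 1
r = 39: none → 0
r = 44: none → 0
r = 46: none → 0
Cross-inversions: 4 + 4 + 3 + 1 + 0 + 0 + 0 = 12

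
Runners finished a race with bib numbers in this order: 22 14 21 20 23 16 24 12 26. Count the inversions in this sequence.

15

Element-by-element contributions:
22 → 14, 21, 20, 16, 12 → 5
14 → 12 → 1
21 → 20, 16, 12 → 3
20 → 16, 12 → 2
23 → 16, 12 → 2
16 → 12 → 1
24 → 12 → 1
12 → none → 0
26 → none → 0
Sum: 5 + 1 + 3 + 2 + 2 + 1 + 1 + 0 + 0 = 15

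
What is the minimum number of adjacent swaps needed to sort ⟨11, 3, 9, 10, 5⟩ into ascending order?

Minimum adjacent swaps = number of inversions (each swap of adjacent out-of-order elements removes one inversion and no swap can remove more).
Count inversions — for each element, later elements that are smaller:
11: 3, 9, 10, 5 → 4
3: none → 0
9: 5 → 1
10: 5 → 1
5: none → 0
Total inversions: 4 + 0 + 1 + 1 + 0 = 6

Swaps: 6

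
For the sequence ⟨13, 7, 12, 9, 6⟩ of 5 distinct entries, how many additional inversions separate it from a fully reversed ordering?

Maximum inversions for 5 distinct elements is C(5, 2) = 5·4/2 = 10.
Current inversions — for each element, count later smaller elements:
13: 4
7: 1
12: 2
9: 1
6: 0
Current total: 4 + 1 + 2 + 1 + 0 = 8
Shortfall: 10 − 8 = 2

2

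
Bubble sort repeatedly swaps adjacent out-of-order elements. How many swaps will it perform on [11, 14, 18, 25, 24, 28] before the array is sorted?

1 adjacent swap

Each adjacent swap fixes exactly one inversion, so the minimum swap count equals the number of inversions.
Count inversions — for each element, later elements that are smaller:
11: none → 0
14: none → 0
18: none → 0
25: 24 → 1
24: none → 0
28: none → 0
Total inversions: 0 + 0 + 0 + 1 + 0 + 0 = 1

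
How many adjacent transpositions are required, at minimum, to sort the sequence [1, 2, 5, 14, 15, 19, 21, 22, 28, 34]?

Minimum adjacent swaps = number of inversions (each swap of adjacent out-of-order elements removes one inversion and no swap can remove more).
Count inversions — for each element, later elements that are smaller:
1: none → 0
2: none → 0
5: none → 0
14: none → 0
15: none → 0
19: none → 0
21: none → 0
22: none → 0
28: none → 0
34: none → 0
Total inversions: 0 + 0 + 0 + 0 + 0 + 0 + 0 + 0 + 0 + 0 = 0

0 adjacent swaps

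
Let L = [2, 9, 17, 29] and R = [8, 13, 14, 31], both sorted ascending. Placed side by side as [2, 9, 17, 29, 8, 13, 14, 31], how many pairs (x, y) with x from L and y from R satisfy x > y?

7 split inversions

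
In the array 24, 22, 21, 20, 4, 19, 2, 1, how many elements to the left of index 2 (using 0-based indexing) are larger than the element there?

2

The element at index 2 is 21.
Elements before it: 24, 22
Those larger than 21: 24, 22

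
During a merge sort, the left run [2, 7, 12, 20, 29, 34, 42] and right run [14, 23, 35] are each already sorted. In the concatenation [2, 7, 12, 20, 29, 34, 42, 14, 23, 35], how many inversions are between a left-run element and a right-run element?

Count, for every r in R, how many entries of L exceed r:
r = 14: 20, 29, 34, 42 → 4
r = 23: 29, 34, 42 → 3
r = 35: 42 → 1
Cross-inversions: 4 + 3 + 1 = 8

8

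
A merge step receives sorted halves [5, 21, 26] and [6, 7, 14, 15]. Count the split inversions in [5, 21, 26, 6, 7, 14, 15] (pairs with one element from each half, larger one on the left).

8

For each element r of the right run, count left-run elements greater than r:
r = 6: 21, 26 → 2
r = 7: 21, 26 → 2
r = 14: 21, 26 → 2
r = 15: 21, 26 → 2
Cross-inversions: 2 + 2 + 2 + 2 = 8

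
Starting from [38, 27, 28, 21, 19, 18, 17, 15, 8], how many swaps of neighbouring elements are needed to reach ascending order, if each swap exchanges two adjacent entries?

Minimum adjacent swaps = number of inversions (each swap of adjacent out-of-order elements removes one inversion and no swap can remove more).
Count inversions — for each element, later elements that are smaller:
38: 27, 28, 21, 19, 18, 17, 15, 8 → 8
27: 21, 19, 18, 17, 15, 8 → 6
28: 21, 19, 18, 17, 15, 8 → 6
21: 19, 18, 17, 15, 8 → 5
19: 18, 17, 15, 8 → 4
18: 17, 15, 8 → 3
17: 15, 8 → 2
15: 8 → 1
8: none → 0
Total inversions: 8 + 6 + 6 + 5 + 4 + 3 + 2 + 1 + 0 = 35

There are 35 adjacent swaps.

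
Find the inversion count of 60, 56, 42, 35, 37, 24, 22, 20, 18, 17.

44

For each element, count later entries that are smaller:
60: 9
56: 8
42: 7
35: 5
37: 5
24: 4
22: 3
20: 2
18: 1
17: 0
Sum: 9 + 8 + 7 + 5 + 5 + 4 + 3 + 2 + 1 + 0 = 44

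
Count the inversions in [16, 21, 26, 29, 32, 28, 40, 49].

For each element, count later entries that are smaller:
16 → none → 0
21 → none → 0
26 → none → 0
29 → 28 → 1
32 → 28 → 1
28 → none → 0
40 → none → 0
49 → none → 0
Sum: 0 + 0 + 0 + 1 + 1 + 0 + 0 + 0 = 2

2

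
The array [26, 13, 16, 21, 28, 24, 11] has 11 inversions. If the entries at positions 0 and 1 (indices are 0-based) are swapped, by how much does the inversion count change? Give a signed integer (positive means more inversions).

-1

Positions 0 and 1 hold 26 and 13; after swapping, the array is [13, 26, 16, 21, 28, 24, 11].
Count, for each position, how many later elements it exceeds:
13 → 11 → 1
26 → 16, 21, 24, 11 → 4
16 → 11 → 1
21 → 11 → 1
28 → 24, 11 → 2
24 → 11 → 1
11 → none → 0
Sum: 1 + 4 + 1 + 1 + 2 + 1 + 0 = 10
Change: 10 − 11 = -1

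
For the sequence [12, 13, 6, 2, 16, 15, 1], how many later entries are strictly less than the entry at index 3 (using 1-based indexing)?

The element at index 3 is 6.
Elements after it: 2, 16, 15, 1
Those smaller than 6: 2, 1

2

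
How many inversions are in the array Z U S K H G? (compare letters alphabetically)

For each element, count later entries that are smaller:
Z: 5
U: 4
S: 3
K: 2
H: 1
G: 0
Sum: 5 + 4 + 3 + 2 + 1 + 0 = 15

Inversions: 15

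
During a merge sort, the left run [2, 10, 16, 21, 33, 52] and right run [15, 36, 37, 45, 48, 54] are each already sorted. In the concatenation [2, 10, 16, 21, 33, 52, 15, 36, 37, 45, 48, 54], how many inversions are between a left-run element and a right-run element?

For each element r of the right run, count left-run elements greater than r:
r = 15: 16, 21, 33, 52 → 4
r = 36: 52 → 1
r = 37: 52 → 1
r = 45: 52 → 1
r = 48: 52 → 1
r = 54: none → 0
Cross-inversions: 4 + 1 + 1 + 1 + 1 + 0 = 8

8 cross-inversions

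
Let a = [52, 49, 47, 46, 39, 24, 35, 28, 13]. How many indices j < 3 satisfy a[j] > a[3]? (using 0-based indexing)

The element at index 3 is 46.
Elements before it: 52, 49, 47
Those larger than 46: 52, 49, 47

3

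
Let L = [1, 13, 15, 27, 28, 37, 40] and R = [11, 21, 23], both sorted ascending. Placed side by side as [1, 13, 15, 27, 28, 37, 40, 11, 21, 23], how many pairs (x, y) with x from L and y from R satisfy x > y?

For each element r of the right run, count left-run elements greater than r:
r = 11: 13, 15, 27, 28, 37, 40 → 6
r = 21: 27, 28, 37, 40 → 4
r = 23: 27, 28, 37, 40 → 4
Cross-inversions: 6 + 4 + 4 = 14

There are 14 cross-inversions.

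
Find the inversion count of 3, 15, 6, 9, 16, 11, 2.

Element-by-element contributions:
3 → 2 → 1
15 → 6, 9, 11, 2 → 4
6 → 2 → 1
9 → 2 → 1
16 → 11, 2 → 2
11 → 2 → 1
2 → none → 0
Sum: 1 + 4 + 1 + 1 + 2 + 1 + 0 = 10

10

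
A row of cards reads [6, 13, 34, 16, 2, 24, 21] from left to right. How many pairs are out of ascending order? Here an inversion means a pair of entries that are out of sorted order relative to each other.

8 out-of-order pairs

Listing every pair i<j with a[i]>a[j] (using 1-based positions):
(1,5): 6 > 2
(2,5): 13 > 2
(3,4): 34 > 16
(3,5): 34 > 2
(3,6): 34 > 24
(3,7): 34 > 21
(4,5): 16 > 2
(6,7): 24 > 21
That's 8 pairs.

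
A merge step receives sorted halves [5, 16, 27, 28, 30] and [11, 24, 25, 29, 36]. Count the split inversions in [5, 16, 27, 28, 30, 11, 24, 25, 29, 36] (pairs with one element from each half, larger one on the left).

For each element r of the right run, count left-run elements greater than r:
r = 11: 16, 27, 28, 30 → 4
r = 24: 27, 28, 30 → 3
r = 25: 27, 28, 30 → 3
r = 29: 30 → 1
r = 36: none → 0
Cross-inversions: 4 + 3 + 3 + 1 + 0 = 11

11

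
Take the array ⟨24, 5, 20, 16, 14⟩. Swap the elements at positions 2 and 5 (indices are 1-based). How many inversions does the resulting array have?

Positions 2 and 5 hold 5 and 14; after swapping, the array is [24, 14, 20, 16, 5].
Sweep left to right; for each value list the smaller values that follow it:
24 → 14, 20, 16, 5 → 4
14 → 5 → 1
20 → 16, 5 → 2
16 → 5 → 1
5 → none → 0
Sum: 4 + 1 + 2 + 1 + 0 = 8

8 inversions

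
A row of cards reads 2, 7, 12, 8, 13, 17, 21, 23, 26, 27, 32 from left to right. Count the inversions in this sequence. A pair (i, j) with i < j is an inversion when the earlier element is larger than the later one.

Count, for each position, how many later elements it exceeds:
2: 0
7: 0
12: 1
8: 0
13: 0
17: 0
21: 0
23: 0
26: 0
27: 0
32: 0
Sum: 0 + 0 + 1 + 0 + 0 + 0 + 0 + 0 + 0 + 0 + 0 = 1

1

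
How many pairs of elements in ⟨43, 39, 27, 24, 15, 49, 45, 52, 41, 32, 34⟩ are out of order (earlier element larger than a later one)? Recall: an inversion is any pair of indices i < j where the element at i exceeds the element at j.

Count, for each position, how many later elements it exceeds:
43: 7
39: 5
27: 2
24: 1
15: 0
49: 4
45: 3
52: 3
41: 2
32: 0
34: 0
Sum: 7 + 5 + 2 + 1 + 0 + 4 + 3 + 3 + 2 + 0 + 0 = 27

27 inversions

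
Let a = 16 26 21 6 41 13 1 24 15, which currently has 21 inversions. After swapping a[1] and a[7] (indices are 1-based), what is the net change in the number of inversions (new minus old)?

Positions 1 and 7 hold 16 and 1; after swapping, the array is [1, 26, 21, 6, 41, 13, 16, 24, 15].
Element-by-element contributions:
1: 0
26: 6
21: 4
6: 0
41: 4
13: 0
16: 1
24: 1
15: 0
Sum: 0 + 6 + 4 + 0 + 4 + 0 + 1 + 1 + 0 = 16
Change: 16 − 21 = -5

-5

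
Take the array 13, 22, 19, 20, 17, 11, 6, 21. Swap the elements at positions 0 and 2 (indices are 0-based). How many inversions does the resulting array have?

Positions 0 and 2 hold 13 and 19; after swapping, the array is [19, 22, 13, 20, 17, 11, 6, 21].
Sweep left to right; for each value list the smaller values that follow it:
19 → 13, 17, 11, 6 → 4
22 → 13, 20, 17, 11, 6, 21 → 6
13 → 11, 6 → 2
20 → 17, 11, 6 → 3
17 → 11, 6 → 2
11 → 6 → 1
6 → none → 0
21 → none → 0
Sum: 4 + 6 + 2 + 3 + 2 + 1 + 0 + 0 = 18

18 inversions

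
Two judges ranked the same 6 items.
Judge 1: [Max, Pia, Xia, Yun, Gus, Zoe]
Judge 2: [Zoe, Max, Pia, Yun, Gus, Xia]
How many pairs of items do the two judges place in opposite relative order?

Discordant pairs: 7

Assign each item its position (1..6) in the first ordering, then rewrite the second ordering as that position sequence:
positions: Max→1, Pia→2, Xia→3, Yun→4, Gus→5, Zoe→6
second ordering as positions: [6, 1, 2, 4, 5, 3]
Discordant pairs = inversions in this position sequence.
6: 1, 2, 4, 5, 3 → 5
1: 0
2: 0
4: 3 → 1
5: 3 → 1
3: 0
Total: 5 + 0 + 0 + 1 + 1 + 0 = 7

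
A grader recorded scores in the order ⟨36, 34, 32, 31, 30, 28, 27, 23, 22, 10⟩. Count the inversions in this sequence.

45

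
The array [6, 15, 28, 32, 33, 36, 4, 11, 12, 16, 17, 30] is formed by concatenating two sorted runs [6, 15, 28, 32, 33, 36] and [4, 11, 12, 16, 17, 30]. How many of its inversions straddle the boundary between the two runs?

27

Take each right-half value and tally the left-half values above it:
r = 4: 6, 15, 28, 32, 33, 36 → 6
r = 11: 15, 28, 32, 33, 36 → 5
r = 12: 15, 28, 32, 33, 36 → 5
r = 16: 28, 32, 33, 36 → 4
r = 17: 28, 32, 33, 36 → 4
r = 30: 32, 33, 36 → 3
Cross-inversions: 6 + 5 + 5 + 4 + 4 + 3 = 27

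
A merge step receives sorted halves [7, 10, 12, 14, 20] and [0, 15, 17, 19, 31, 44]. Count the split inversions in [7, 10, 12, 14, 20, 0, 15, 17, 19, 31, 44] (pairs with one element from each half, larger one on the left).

8 cross-inversions

Take each right-half value and tally the left-half values above it:
r = 0: 7, 10, 12, 14, 20 → 5
r = 15: 20 → 1
r = 17: 20 → 1
r = 19: 20 → 1
r = 31: none → 0
r = 44: none → 0
Cross-inversions: 5 + 1 + 1 + 1 + 0 + 0 = 8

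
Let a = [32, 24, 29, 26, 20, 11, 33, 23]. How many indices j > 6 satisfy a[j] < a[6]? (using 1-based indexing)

0 such elements

The element at index 6 is 11.
Elements after it: 33, 23
None of them are smaller than 11.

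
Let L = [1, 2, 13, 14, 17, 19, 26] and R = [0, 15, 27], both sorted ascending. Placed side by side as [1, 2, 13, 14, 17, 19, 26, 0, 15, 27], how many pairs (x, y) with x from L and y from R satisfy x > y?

Count, for every r in R, how many entries of L exceed r:
r = 0: 1, 2, 13, 14, 17, 19, 26 → 7
r = 15: 17, 19, 26 → 3
r = 27: none → 0
Cross-inversions: 7 + 3 + 0 = 10

10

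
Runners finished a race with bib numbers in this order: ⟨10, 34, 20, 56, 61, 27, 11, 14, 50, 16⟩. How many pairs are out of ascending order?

Sweep left to right; for each value list the smaller values that follow it:
10 → none → 0
34 → 20, 27, 11, 14, 16 → 5
20 → 11, 14, 16 → 3
56 → 27, 11, 14, 50, 16 → 5
61 → 27, 11, 14, 50, 16 → 5
27 → 11, 14, 16 → 3
11 → none → 0
14 → none → 0
50 → 16 → 1
16 → none → 0
Sum: 0 + 5 + 3 + 5 + 5 + 3 + 0 + 0 + 1 + 0 = 22

22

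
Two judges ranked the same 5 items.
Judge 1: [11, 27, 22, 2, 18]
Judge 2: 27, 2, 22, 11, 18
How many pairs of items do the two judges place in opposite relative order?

Assign each item its position (1..5) in the first ordering, then rewrite the second ordering as that position sequence:
positions: 11→1, 27→2, 22→3, 2→4, 18→5
second ordering as positions: [2, 4, 3, 1, 5]
Discordant pairs = inversions in this position sequence.
2: 1 → 1
4: 3, 1 → 2
3: 1 → 1
1: 0
5: 0
Total: 1 + 2 + 1 + 0 + 0 = 4

There are 4 discordant pairs.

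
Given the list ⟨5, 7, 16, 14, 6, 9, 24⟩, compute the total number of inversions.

6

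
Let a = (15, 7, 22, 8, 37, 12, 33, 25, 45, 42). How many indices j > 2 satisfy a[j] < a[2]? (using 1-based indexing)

0

The element at index 2 is 7.
Elements after it: 22, 8, 37, 12, 33, 25, 45, 42
None of them are smaller than 7.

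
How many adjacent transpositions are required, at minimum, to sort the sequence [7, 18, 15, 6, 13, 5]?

Adjacent swaps: 11

The minimum number of adjacent swaps to sort an array equals its inversion count, since every such swap removes exactly one inversion.
Count inversions — for each element, later elements that are smaller:
7: 6, 5 → 2
18: 15, 6, 13, 5 → 4
15: 6, 13, 5 → 3
6: 5 → 1
13: 5 → 1
5: none → 0
Total inversions: 2 + 4 + 3 + 1 + 1 + 0 = 11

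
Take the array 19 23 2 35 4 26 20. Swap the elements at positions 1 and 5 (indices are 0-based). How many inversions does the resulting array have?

Positions 1 and 5 hold 23 and 26; after swapping, the array is [19, 26, 2, 35, 4, 23, 20].
For each element, count later entries that are smaller:
19 → 2, 4 → 2
26 → 2, 4, 23, 20 → 4
2 → none → 0
35 → 4, 23, 20 → 3
4 → none → 0
23 → 20 → 1
20 → none → 0
Sum: 2 + 4 + 0 + 3 + 0 + 1 + 0 = 10

Inversions: 10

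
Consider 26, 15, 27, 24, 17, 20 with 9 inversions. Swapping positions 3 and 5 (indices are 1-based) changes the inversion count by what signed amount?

Positions 3 and 5 hold 27 and 17; after swapping, the array is [26, 15, 17, 24, 27, 20].
Sweep left to right; for each value list the smaller values that follow it:
26: 4
15: 0
17: 0
24: 1
27: 1
20: 0
Sum: 4 + 0 + 0 + 1 + 1 + 0 = 6
Change: 6 − 9 = -3

-3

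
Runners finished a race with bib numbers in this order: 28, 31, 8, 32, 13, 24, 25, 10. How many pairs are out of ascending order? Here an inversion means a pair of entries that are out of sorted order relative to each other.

Sweep left to right; for each value list the smaller values that follow it:
28 → 8, 13, 24, 25, 10 → 5
31 → 8, 13, 24, 25, 10 → 5
8 → none → 0
32 → 13, 24, 25, 10 → 4
13 → 10 → 1
24 → 10 → 1
25 → 10 → 1
10 → none → 0
Sum: 5 + 5 + 0 + 4 + 1 + 1 + 1 + 0 = 17

17 out-of-order pairs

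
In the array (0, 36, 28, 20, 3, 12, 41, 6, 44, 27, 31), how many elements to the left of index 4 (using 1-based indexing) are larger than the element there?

The element at index 4 is 20.
Elements before it: 0, 36, 28
Those larger than 20: 36, 28

2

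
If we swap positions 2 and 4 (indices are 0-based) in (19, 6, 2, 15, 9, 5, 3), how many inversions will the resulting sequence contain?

16 inversions

Positions 2 and 4 hold 2 and 9; after swapping, the array is [19, 6, 9, 15, 2, 5, 3].
Element-by-element contributions:
19: 6
6: 3
9: 3
15: 3
2: 0
5: 1
3: 0
Sum: 6 + 3 + 3 + 3 + 0 + 1 + 0 = 16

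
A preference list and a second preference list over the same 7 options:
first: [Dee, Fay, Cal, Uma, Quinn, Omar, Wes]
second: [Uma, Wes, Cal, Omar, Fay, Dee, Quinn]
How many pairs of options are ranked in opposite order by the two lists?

14 pairs

Assign each item its position (1..7) in the first ordering, then rewrite the second ordering as that position sequence:
positions: Dee→1, Fay→2, Cal→3, Uma→4, Quinn→5, Omar→6, Wes→7
second ordering as positions: [4, 7, 3, 6, 2, 1, 5]
Discordant pairs = inversions in this position sequence.
4: 3, 2, 1 → 3
7: 3, 6, 2, 1, 5 → 5
3: 2, 1 → 2
6: 2, 1, 5 → 3
2: 1 → 1
1: 0
5: 0
Total: 3 + 5 + 2 + 3 + 1 + 0 + 0 = 14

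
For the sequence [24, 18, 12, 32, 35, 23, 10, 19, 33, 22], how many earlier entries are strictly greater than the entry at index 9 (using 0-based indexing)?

The element at index 9 is 22.
Elements before it: 24, 18, 12, 32, 35, 23, 10, 19, 33
Those larger than 22: 24, 32, 35, 23, 33

5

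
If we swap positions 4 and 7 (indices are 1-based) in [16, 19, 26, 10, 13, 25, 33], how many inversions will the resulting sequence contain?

12 inversions

Positions 4 and 7 hold 10 and 33; after swapping, the array is [16, 19, 26, 33, 13, 25, 10].
Sweep left to right; for each value list the smaller values that follow it:
16: 2
19: 2
26: 3
33: 3
13: 1
25: 1
10: 0
Sum: 2 + 2 + 3 + 3 + 1 + 1 + 0 = 12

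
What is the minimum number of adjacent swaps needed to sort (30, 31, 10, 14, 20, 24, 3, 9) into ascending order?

Each adjacent swap fixes exactly one inversion, so the minimum swap count equals the number of inversions.
Count inversions — for each element, later elements that are smaller:
30: 10, 14, 20, 24, 3, 9 → 6
31: 10, 14, 20, 24, 3, 9 → 6
10: 3, 9 → 2
14: 3, 9 → 2
20: 3, 9 → 2
24: 3, 9 → 2
3: none → 0
9: none → 0
Total inversions: 6 + 6 + 2 + 2 + 2 + 2 + 0 + 0 = 20

20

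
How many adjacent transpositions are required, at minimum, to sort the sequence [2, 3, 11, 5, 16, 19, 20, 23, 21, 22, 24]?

3 adjacent swaps

The minimum number of adjacent swaps to sort an array equals its inversion count, since every such swap removes exactly one inversion.
Count inversions — for each element, later elements that are smaller:
2: none → 0
3: none → 0
11: 5 → 1
5: none → 0
16: none → 0
19: none → 0
20: none → 0
23: 21, 22 → 2
21: none → 0
22: none → 0
24: none → 0
Total inversions: 0 + 0 + 1 + 0 + 0 + 0 + 0 + 2 + 0 + 0 + 0 = 3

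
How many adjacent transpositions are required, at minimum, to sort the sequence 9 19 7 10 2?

The minimum number of adjacent swaps to sort an array equals its inversion count, since every such swap removes exactly one inversion.
Count inversions — for each element, later elements that are smaller:
9: 7, 2 → 2
19: 7, 10, 2 → 3
7: 2 → 1
10: 2 → 1
2: none → 0
Total inversions: 2 + 3 + 1 + 1 + 0 = 7

7 adjacent swaps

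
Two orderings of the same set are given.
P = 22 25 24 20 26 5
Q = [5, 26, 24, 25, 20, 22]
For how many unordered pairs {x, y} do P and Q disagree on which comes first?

Assign each item its position (1..6) in the first ordering, then rewrite the second ordering as that position sequence:
positions: 22→1, 25→2, 24→3, 20→4, 26→5, 5→6
second ordering as positions: [6, 5, 3, 2, 4, 1]
Discordant pairs = inversions in this position sequence.
6: 5, 3, 2, 4, 1 → 5
5: 3, 2, 4, 1 → 4
3: 2, 1 → 2
2: 1 → 1
4: 1 → 1
1: 0
Total: 5 + 4 + 2 + 1 + 1 + 0 = 13

13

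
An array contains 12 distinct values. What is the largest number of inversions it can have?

A reversed (strictly descending) arrangement makes every pair an inversion, giving C(12, 2) inversions.
C(12, 2) = 12·11/2 = 66

There are 66 inversions.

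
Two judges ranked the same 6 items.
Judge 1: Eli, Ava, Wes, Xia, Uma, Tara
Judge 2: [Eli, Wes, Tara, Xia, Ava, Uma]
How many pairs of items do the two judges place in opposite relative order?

Assign each item its position (1..6) in the first ordering, then rewrite the second ordering as that position sequence:
positions: Eli→1, Ava→2, Wes→3, Xia→4, Uma→5, Tara→6
second ordering as positions: [1, 3, 6, 4, 2, 5]
Discordant pairs = inversions in this position sequence.
1: 0
3: 2 → 1
6: 4, 2, 5 → 3
4: 2 → 1
2: 0
5: 0
Total: 0 + 1 + 3 + 1 + 0 + 0 = 5

5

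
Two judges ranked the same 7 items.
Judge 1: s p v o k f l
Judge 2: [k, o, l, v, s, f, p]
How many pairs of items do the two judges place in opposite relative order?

14 discordant pairs

Assign each item its position (1..7) in the first ordering, then rewrite the second ordering as that position sequence:
positions: s→1, p→2, v→3, o→4, k→5, f→6, l→7
second ordering as positions: [5, 4, 7, 3, 1, 6, 2]
Discordant pairs = inversions in this position sequence.
5: 4, 3, 1, 2 → 4
4: 3, 1, 2 → 3
7: 3, 1, 6, 2 → 4
3: 1, 2 → 2
1: 0
6: 2 → 1
2: 0
Total: 4 + 3 + 4 + 2 + 0 + 1 + 0 = 14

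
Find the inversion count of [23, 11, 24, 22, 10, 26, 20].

11

Inversion pairs (indices are 1-based):
(1,2): 23 > 11
(1,4): 23 > 22
(1,5): 23 > 10
(1,7): 23 > 20
(2,5): 11 > 10
(3,4): 24 > 22
(3,5): 24 > 10
(3,7): 24 > 20
(4,5): 22 > 10
(4,7): 22 > 20
(6,7): 26 > 20
That's 11 pairs.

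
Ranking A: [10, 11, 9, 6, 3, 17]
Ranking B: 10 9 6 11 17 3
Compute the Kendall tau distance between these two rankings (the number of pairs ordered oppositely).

3 discordant pairs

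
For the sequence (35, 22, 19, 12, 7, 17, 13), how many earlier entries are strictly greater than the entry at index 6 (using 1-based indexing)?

The element at index 6 is 17.
Elements before it: 35, 22, 19, 12, 7
Those larger than 17: 35, 22, 19

3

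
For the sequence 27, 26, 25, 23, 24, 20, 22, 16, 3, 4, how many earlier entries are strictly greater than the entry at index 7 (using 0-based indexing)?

7 such elements

The element at index 7 is 16.
Elements before it: 27, 26, 25, 23, 24, 20, 22
Those larger than 16: 27, 26, 25, 23, 24, 20, 22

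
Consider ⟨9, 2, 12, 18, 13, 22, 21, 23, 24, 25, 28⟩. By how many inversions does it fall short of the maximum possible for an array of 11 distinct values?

Maximum inversions for 11 distinct elements is C(11, 2) = 11·10/2 = 55.
Current inversions — for each element, count later smaller elements:
9: 1
2: 0
12: 0
18: 1
13: 0
22: 1
21: 0
23: 0
24: 0
25: 0
28: 0
Current total: 1 + 0 + 0 + 1 + 0 + 1 + 0 + 0 + 0 + 0 + 0 = 3
Shortfall: 55 − 3 = 52

52 inversions short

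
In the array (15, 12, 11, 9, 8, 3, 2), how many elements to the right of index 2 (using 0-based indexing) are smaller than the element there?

4

The element at index 2 is 11.
Elements after it: 9, 8, 3, 2
Those smaller than 11: 9, 8, 3, 2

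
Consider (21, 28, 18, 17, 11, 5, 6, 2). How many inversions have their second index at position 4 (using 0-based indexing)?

The element at index 4 is 11.
Elements before it: 21, 28, 18, 17
Those larger than 11: 21, 28, 18, 17

4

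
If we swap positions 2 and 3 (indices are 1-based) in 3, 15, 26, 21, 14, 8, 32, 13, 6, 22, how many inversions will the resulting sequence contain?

Positions 2 and 3 hold 15 and 26; after swapping, the array is [3, 26, 15, 21, 14, 8, 32, 13, 6, 22].
Count, for each position, how many later elements it exceeds:
3: 0
26: 7
15: 4
21: 4
14: 3
8: 1
32: 3
13: 1
6: 0
22: 0
Sum: 0 + 7 + 4 + 4 + 3 + 1 + 3 + 1 + 0 + 0 = 23

23 inversions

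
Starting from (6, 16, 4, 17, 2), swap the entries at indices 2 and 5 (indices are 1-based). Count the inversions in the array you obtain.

Positions 2 and 5 hold 16 and 2; after swapping, the array is [6, 2, 4, 17, 16].
For each element, count later entries that are smaller:
6: 2
2: 0
4: 0
17: 1
16: 0
Sum: 2 + 0 + 0 + 1 + 0 = 3

3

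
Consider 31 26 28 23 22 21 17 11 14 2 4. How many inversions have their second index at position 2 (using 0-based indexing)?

1

The element at index 2 is 28.
Elements before it: 31, 26
Those larger than 28: 31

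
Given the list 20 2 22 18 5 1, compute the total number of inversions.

Listing every pair i<j with a[i]>a[j] (using 0-based positions):
(0,1): 20 > 2
(0,3): 20 > 18
(0,4): 20 > 5
(0,5): 20 > 1
(1,5): 2 > 1
(2,3): 22 > 18
(2,4): 22 > 5
(2,5): 22 > 1
(3,4): 18 > 5
(3,5): 18 > 1
(4,5): 5 > 1
That's 11 pairs.

Out-of-order pairs: 11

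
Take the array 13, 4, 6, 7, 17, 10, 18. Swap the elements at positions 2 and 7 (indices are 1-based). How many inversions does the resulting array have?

14 inversions

Positions 2 and 7 hold 4 and 18; after swapping, the array is [13, 18, 6, 7, 17, 10, 4].
Count, for each position, how many later elements it exceeds:
13: 4
18: 5
6: 1
7: 1
17: 2
10: 1
4: 0
Sum: 4 + 5 + 1 + 1 + 2 + 1 + 0 = 14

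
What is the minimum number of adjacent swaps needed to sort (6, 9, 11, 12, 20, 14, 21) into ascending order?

1

The minimum number of adjacent swaps to sort an array equals its inversion count, since every such swap removes exactly one inversion.
Count inversions — for each element, later elements that are smaller:
6: none → 0
9: none → 0
11: none → 0
12: none → 0
20: 14 → 1
14: none → 0
21: none → 0
Total inversions: 0 + 0 + 0 + 0 + 1 + 0 + 0 = 1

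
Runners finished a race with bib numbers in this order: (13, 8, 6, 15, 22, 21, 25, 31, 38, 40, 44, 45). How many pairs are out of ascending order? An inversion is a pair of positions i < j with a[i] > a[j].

For each element, count later entries that are smaller:
13: 2
8: 1
6: 0
15: 0
22: 1
21: 0
25: 0
31: 0
38: 0
40: 0
44: 0
45: 0
Sum: 2 + 1 + 0 + 0 + 1 + 0 + 0 + 0 + 0 + 0 + 0 + 0 = 4

4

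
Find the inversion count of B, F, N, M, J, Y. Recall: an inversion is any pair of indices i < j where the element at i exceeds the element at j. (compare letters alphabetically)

3

Out-of-order index pairs (0-indexed):
(2,3): N > M
(2,4): N > J
(3,4): M > J
That's 3 pairs.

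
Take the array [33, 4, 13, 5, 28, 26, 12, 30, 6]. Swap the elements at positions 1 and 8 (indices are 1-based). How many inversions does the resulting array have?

There are 17 inversions.

Positions 1 and 8 hold 33 and 30; after swapping, the array is [30, 4, 13, 5, 28, 26, 12, 33, 6].
Element-by-element contributions:
30: 7
4: 0
13: 3
5: 0
28: 3
26: 2
12: 1
33: 1
6: 0
Sum: 7 + 0 + 3 + 0 + 3 + 2 + 1 + 1 + 0 = 17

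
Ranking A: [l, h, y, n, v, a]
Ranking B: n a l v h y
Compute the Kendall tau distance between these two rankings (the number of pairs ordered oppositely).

9

Assign each item its position (1..6) in the first ordering, then rewrite the second ordering as that position sequence:
positions: l→1, h→2, y→3, n→4, v→5, a→6
second ordering as positions: [4, 6, 1, 5, 2, 3]
Discordant pairs = inversions in this position sequence.
4: 1, 2, 3 → 3
6: 1, 5, 2, 3 → 4
1: 0
5: 2, 3 → 2
2: 0
3: 0
Total: 3 + 4 + 0 + 2 + 0 + 0 = 9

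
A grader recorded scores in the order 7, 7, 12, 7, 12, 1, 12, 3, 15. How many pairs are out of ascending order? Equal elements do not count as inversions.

12

For each element, count later entries that are smaller:
7: 2
7: 2
12: 3
7: 2
12: 2
1: 0
12: 1
3: 0
15: 0
Sum: 2 + 2 + 3 + 2 + 2 + 0 + 1 + 0 + 0 = 12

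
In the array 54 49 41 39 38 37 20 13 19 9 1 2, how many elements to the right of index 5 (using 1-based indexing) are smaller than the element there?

7

The element at index 5 is 38.
Elements after it: 37, 20, 13, 19, 9, 1, 2
Those smaller than 38: 37, 20, 13, 19, 9, 1, 2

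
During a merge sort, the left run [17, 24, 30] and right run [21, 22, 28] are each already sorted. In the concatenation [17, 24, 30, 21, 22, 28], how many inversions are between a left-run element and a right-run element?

There are 5 split inversions.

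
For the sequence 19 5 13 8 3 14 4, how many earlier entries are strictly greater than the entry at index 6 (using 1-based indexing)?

The element at index 6 is 14.
Elements before it: 19, 5, 13, 8, 3
Those larger than 14: 19

1 such element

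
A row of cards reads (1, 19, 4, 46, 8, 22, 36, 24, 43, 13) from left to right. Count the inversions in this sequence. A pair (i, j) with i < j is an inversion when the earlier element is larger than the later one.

Count, for each position, how many later elements it exceeds:
1: 0
19: 3
4: 0
46: 6
8: 0
22: 1
36: 2
24: 1
43: 1
13: 0
Sum: 0 + 3 + 0 + 6 + 0 + 1 + 2 + 1 + 1 + 0 = 14

Inversions: 14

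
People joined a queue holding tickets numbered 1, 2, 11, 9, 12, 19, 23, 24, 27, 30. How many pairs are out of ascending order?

1

For each element, count later entries that are smaller:
1 → none → 0
2 → none → 0
11 → 9 → 1
9 → none → 0
12 → none → 0
19 → none → 0
23 → none → 0
24 → none → 0
27 → none → 0
30 → none → 0
Sum: 0 + 0 + 1 + 0 + 0 + 0 + 0 + 0 + 0 + 0 = 1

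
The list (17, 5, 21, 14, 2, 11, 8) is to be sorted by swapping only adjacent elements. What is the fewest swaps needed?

The minimum number of adjacent swaps to sort an array equals its inversion count, since every such swap removes exactly one inversion.
Count inversions — for each element, later elements that are smaller:
17: 5, 14, 2, 11, 8 → 5
5: 2 → 1
21: 14, 2, 11, 8 → 4
14: 2, 11, 8 → 3
2: none → 0
11: 8 → 1
8: none → 0
Total inversions: 5 + 1 + 4 + 3 + 0 + 1 + 0 = 14

There are 14 swaps.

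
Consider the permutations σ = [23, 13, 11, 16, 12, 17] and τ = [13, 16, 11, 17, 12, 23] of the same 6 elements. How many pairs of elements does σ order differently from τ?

Assign each item its position (1..6) in the first ordering, then rewrite the second ordering as that position sequence:
positions: 23→1, 13→2, 11→3, 16→4, 12→5, 17→6
second ordering as positions: [2, 4, 3, 6, 5, 1]
Discordant pairs = inversions in this position sequence.
2: 1 → 1
4: 3, 1 → 2
3: 1 → 1
6: 5, 1 → 2
5: 1 → 1
1: 0
Total: 1 + 2 + 1 + 2 + 1 + 0 = 7

Discordant pairs: 7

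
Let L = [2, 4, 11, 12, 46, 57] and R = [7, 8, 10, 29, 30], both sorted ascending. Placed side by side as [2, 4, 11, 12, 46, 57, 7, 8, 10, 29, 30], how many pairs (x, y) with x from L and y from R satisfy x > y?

16

Take each right-half value and tally the left-half values above it:
r = 7: 11, 12, 46, 57 → 4
r = 8: 11, 12, 46, 57 → 4
r = 10: 11, 12, 46, 57 → 4
r = 29: 46, 57 → 2
r = 30: 46, 57 → 2
Cross-inversions: 4 + 4 + 4 + 2 + 2 = 16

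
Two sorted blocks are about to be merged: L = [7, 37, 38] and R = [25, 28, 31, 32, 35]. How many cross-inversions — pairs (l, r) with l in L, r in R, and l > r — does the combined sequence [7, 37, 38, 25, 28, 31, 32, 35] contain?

Cross-inversions: 10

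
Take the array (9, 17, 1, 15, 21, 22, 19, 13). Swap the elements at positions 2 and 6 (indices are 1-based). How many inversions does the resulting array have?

Positions 2 and 6 hold 17 and 22; after swapping, the array is [9, 22, 1, 15, 21, 17, 19, 13].
Sweep left to right; for each value list the smaller values that follow it:
9 → 1 → 1
22 → 1, 15, 21, 17, 19, 13 → 6
1 → none → 0
15 → 13 → 1
21 → 17, 19, 13 → 3
17 → 13 → 1
19 → 13 → 1
13 → none → 0
Sum: 1 + 6 + 0 + 1 + 3 + 1 + 1 + 0 = 13

13 inversions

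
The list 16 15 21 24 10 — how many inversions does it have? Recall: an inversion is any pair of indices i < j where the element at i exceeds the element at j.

5 out-of-order pairs

Count, for each position, how many later elements it exceeds:
16: 2
15: 1
21: 1
24: 1
10: 0
Sum: 2 + 1 + 1 + 1 + 0 = 5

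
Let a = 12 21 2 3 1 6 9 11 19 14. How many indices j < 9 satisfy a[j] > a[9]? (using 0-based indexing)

The element at index 9 is 14.
Elements before it: 12, 21, 2, 3, 1, 6, 9, 11, 19
Those larger than 14: 21, 19

2 such elements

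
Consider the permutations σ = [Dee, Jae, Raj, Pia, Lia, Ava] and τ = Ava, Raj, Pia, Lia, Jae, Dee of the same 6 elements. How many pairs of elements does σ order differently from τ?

12

Assign each item its position (1..6) in the first ordering, then rewrite the second ordering as that position sequence:
positions: Dee→1, Jae→2, Raj→3, Pia→4, Lia→5, Ava→6
second ordering as positions: [6, 3, 4, 5, 2, 1]
Discordant pairs = inversions in this position sequence.
6: 3, 4, 5, 2, 1 → 5
3: 2, 1 → 2
4: 2, 1 → 2
5: 2, 1 → 2
2: 1 → 1
1: 0
Total: 5 + 2 + 2 + 2 + 1 + 0 = 12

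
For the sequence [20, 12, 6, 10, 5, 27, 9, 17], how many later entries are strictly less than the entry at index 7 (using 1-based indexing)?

0

The element at index 7 is 9.
Elements after it: 17
None of them are smaller than 9.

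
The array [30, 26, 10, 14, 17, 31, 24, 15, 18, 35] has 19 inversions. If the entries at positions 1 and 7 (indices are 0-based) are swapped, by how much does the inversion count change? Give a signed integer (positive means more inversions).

Positions 1 and 7 hold 26 and 15; after swapping, the array is [30, 15, 10, 14, 17, 31, 24, 26, 18, 35].
For each element, count later entries that are smaller:
30 → 15, 10, 14, 17, 24, 26, 18 → 7
15 → 10, 14 → 2
10 → none → 0
14 → none → 0
17 → none → 0
31 → 24, 26, 18 → 3
24 → 18 → 1
26 → 18 → 1
18 → none → 0
35 → none → 0
Sum: 7 + 2 + 0 + 0 + 0 + 3 + 1 + 1 + 0 + 0 = 14
Change: 14 − 19 = -5

-5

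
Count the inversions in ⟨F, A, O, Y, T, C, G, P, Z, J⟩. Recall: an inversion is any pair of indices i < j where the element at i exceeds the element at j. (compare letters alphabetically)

Count, for each position, how many later elements it exceeds:
F: 2
A: 0
O: 3
Y: 5
T: 4
C: 0
G: 0
P: 1
Z: 1
J: 0
Sum: 2 + 0 + 3 + 5 + 4 + 0 + 0 + 1 + 1 + 0 = 16

16 inversions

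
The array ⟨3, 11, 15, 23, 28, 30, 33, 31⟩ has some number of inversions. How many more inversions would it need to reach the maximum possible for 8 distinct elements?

27 inversions short

Maximum inversions for 8 distinct elements is C(8, 2) = 8·7/2 = 28.
Current inversions — for each element, count later smaller elements:
3: 0
11: 0
15: 0
23: 0
28: 0
30: 0
33: 1
31: 0
Current total: 0 + 0 + 0 + 0 + 0 + 0 + 1 + 0 = 1
Shortfall: 28 − 1 = 27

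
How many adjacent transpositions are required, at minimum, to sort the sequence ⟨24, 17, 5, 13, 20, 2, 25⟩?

11

The minimum number of adjacent swaps to sort an array equals its inversion count, since every such swap removes exactly one inversion.
Count inversions — for each element, later elements that are smaller:
24: 17, 5, 13, 20, 2 → 5
17: 5, 13, 2 → 3
5: 2 → 1
13: 2 → 1
20: 2 → 1
2: none → 0
25: none → 0
Total inversions: 5 + 3 + 1 + 1 + 1 + 0 + 0 = 11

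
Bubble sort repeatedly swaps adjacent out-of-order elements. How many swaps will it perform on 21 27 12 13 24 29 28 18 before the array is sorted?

Each adjacent swap fixes exactly one inversion, so the minimum swap count equals the number of inversions.
Count inversions — for each element, later elements that are smaller:
21: 12, 13, 18 → 3
27: 12, 13, 24, 18 → 4
12: none → 0
13: none → 0
24: 18 → 1
29: 28, 18 → 2
28: 18 → 1
18: none → 0
Total inversions: 3 + 4 + 0 + 0 + 1 + 2 + 1 + 0 = 11

11 adjacent swaps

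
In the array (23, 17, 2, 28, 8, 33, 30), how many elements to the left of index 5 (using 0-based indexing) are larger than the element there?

The element at index 5 is 33.
Elements before it: 23, 17, 2, 28, 8
None of them are larger than 33.

0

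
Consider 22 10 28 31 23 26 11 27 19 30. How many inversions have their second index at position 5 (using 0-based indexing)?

2

The element at index 5 is 26.
Elements before it: 22, 10, 28, 31, 23
Those larger than 26: 28, 31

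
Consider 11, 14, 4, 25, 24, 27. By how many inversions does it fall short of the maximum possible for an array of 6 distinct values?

Maximum inversions for 6 distinct elements is C(6, 2) = 6·5/2 = 15.
Current inversions — for each element, count later smaller elements:
11: 1
14: 1
4: 0
25: 1
24: 0
27: 0
Current total: 1 + 1 + 0 + 1 + 0 + 0 = 3
Shortfall: 15 − 3 = 12

12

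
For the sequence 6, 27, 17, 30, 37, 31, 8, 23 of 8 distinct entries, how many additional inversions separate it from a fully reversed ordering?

17 inversions short

Maximum inversions for 8 distinct elements is C(8, 2) = 8·7/2 = 28.
Current inversions — for each element, count later smaller elements:
6: 0
27: 3
17: 1
30: 2
37: 3
31: 2
8: 0
23: 0
Current total: 0 + 3 + 1 + 2 + 3 + 2 + 0 + 0 = 11
Shortfall: 28 − 11 = 17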